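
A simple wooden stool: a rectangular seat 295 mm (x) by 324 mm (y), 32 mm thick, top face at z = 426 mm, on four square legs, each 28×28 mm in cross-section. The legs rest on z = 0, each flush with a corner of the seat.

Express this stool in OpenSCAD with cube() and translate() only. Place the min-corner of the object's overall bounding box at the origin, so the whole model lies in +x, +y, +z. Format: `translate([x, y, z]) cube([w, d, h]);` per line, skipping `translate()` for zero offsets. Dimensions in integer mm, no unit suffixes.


// leg_h = 426 - 32 = 394
translate([0, 0, 394]) cube([295, 324, 32]);
cube([28, 28, 394]);
translate([267, 0, 0]) cube([28, 28, 394]);
translate([0, 296, 0]) cube([28, 28, 394]);
translate([267, 296, 0]) cube([28, 28, 394]);


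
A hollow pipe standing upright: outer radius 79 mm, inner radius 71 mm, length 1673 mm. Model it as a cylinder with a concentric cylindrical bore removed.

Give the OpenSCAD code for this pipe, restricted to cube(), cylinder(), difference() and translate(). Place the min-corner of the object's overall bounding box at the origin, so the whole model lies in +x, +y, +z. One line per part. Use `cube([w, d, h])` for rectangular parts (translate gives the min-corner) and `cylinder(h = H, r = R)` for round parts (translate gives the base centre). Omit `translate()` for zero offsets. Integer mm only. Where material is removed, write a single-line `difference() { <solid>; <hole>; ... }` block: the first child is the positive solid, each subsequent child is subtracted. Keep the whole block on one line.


difference() { translate([79, 79, 0]) cylinder(h = 1673, r = 79); translate([79, 79, 0]) cylinder(h = 1673, r = 71); }


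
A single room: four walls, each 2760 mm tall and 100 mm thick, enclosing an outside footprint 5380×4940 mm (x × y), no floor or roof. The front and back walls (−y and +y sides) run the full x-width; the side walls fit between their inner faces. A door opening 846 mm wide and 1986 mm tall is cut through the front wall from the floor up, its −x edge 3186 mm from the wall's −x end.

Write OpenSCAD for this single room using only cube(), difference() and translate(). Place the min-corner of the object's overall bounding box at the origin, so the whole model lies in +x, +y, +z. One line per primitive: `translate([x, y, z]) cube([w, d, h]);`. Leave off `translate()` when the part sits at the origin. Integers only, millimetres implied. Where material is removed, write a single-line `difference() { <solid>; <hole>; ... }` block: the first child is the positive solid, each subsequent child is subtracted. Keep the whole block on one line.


difference() { cube([5380, 100, 2760]); translate([3186, 0, 0]) cube([846, 100, 1986]); }
translate([0, 4840, 0]) cube([5380, 100, 2760]);
translate([0, 100, 0]) cube([100, 4740, 2760]);
translate([5280, 100, 0]) cube([100, 4740, 2760]);


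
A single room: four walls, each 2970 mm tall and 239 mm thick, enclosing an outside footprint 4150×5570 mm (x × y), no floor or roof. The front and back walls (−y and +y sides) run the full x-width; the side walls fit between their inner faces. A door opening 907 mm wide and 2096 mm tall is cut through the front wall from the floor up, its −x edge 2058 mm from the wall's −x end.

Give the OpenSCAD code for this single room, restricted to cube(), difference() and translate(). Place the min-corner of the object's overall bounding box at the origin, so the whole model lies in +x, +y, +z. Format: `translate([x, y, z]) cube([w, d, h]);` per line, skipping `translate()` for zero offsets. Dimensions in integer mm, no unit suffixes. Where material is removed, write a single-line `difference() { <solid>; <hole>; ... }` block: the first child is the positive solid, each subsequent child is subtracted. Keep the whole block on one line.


difference() { cube([4150, 239, 2970]); translate([2058, 0, 0]) cube([907, 239, 2096]); }
translate([0, 5331, 0]) cube([4150, 239, 2970]);
translate([0, 239, 0]) cube([239, 5092, 2970]);
translate([3911, 239, 0]) cube([239, 5092, 2970]);


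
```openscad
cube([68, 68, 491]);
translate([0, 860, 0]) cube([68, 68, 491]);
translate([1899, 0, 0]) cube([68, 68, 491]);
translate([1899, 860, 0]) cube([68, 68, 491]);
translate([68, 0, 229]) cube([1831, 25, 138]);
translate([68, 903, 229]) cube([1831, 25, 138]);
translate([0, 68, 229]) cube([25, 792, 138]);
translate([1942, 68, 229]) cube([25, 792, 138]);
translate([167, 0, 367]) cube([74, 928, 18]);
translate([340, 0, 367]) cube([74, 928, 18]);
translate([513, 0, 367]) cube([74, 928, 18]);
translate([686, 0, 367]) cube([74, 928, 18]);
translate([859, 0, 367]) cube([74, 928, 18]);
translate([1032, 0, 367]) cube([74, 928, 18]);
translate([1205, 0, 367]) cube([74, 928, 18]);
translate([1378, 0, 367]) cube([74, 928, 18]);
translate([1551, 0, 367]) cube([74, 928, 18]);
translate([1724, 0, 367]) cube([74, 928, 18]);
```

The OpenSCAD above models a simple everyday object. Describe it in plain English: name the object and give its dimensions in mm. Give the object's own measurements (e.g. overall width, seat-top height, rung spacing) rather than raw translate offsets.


A bed frame 1967 mm long (x) by 928 mm wide (y). Four 68×68 mm corner posts, 491 mm tall, at the corners of the footprint. Four rails of 25 mm thickness and 138 mm height run between adjacent posts with their undersides at z = 229 mm, their outer faces flush with the outside of the frame (the two x-running rails run between the posts' inner faces; the two y-running rails run between the posts' inner faces). 10 slats, each 74 mm wide (x) and 18 mm thick, lie across the top of the two x-running rails, running the full 928 mm width of the frame in y; along x they sit between the end posts with a 99 mm gap after the −x posts and between neighbouring slats, leaving 101 mm before the +x posts.


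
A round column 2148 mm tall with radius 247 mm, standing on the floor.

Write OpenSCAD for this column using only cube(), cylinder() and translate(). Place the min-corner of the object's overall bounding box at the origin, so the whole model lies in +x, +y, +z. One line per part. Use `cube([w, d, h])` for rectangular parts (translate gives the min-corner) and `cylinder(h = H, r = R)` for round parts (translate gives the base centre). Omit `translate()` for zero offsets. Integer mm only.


translate([247, 247, 0]) cylinder(h = 2148, r = 247);


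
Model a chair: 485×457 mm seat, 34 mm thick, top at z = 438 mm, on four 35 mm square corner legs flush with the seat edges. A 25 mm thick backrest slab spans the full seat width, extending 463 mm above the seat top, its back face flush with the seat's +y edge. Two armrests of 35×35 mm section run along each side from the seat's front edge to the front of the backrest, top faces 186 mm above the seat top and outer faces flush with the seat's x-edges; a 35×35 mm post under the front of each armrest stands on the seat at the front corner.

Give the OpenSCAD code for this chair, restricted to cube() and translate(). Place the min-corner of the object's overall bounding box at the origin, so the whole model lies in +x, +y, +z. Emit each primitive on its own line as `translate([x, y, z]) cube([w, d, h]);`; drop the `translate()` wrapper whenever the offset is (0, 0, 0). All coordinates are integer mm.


// leg_h = 438 - 34 = 404
// arm post h = 186 - 35 = 151
translate([0, 0, 404]) cube([485, 457, 34]);
cube([35, 35, 404]);
translate([450, 0, 0]) cube([35, 35, 404]);
translate([0, 422, 0]) cube([35, 35, 404]);
translate([450, 422, 0]) cube([35, 35, 404]);
translate([0, 432, 438]) cube([485, 25, 463]);
translate([0, 0, 589]) cube([35, 432, 35]);
translate([450, 0, 589]) cube([35, 432, 35]);
translate([0, 0, 438]) cube([35, 35, 151]);
translate([450, 0, 438]) cube([35, 35, 151]);


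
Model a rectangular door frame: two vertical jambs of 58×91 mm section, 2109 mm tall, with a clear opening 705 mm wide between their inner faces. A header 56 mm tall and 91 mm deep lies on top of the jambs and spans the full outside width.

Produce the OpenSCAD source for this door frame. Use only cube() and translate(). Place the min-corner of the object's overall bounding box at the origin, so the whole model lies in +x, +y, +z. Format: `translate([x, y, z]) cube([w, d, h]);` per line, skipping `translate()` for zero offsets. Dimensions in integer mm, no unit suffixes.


cube([58, 91, 2109]);
translate([763, 0, 0]) cube([58, 91, 2109]);
translate([0, 0, 2109]) cube([821, 91, 56]);


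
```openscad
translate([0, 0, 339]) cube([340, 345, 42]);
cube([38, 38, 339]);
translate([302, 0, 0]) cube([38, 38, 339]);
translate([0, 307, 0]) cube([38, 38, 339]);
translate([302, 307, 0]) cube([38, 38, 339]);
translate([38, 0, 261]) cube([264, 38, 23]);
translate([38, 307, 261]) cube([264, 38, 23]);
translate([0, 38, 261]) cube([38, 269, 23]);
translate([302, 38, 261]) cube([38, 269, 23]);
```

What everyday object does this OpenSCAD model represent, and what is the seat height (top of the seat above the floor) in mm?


A stool. The seat height is 381 mm.

A 340×345×42 slab at z = 339 on four corner posts — a stool. The seat top is 339 + 42 = 381 mm.


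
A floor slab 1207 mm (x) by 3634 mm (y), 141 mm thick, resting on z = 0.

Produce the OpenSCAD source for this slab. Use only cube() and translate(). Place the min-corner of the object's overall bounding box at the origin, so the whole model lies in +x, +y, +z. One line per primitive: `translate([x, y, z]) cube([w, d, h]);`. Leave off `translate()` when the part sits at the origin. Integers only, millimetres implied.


cube([1207, 3634, 141]);


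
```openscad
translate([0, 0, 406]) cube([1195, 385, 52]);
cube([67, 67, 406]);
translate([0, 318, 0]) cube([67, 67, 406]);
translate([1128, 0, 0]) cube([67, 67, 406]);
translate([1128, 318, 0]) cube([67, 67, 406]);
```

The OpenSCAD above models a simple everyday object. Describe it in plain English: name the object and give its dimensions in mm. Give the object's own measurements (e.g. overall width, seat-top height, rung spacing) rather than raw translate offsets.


A bench: a 1195×385 mm seat slab, 52 mm thick, top at z = 458 mm, on four 67×67 mm square legs flush with the seat corners and standing on z = 0.


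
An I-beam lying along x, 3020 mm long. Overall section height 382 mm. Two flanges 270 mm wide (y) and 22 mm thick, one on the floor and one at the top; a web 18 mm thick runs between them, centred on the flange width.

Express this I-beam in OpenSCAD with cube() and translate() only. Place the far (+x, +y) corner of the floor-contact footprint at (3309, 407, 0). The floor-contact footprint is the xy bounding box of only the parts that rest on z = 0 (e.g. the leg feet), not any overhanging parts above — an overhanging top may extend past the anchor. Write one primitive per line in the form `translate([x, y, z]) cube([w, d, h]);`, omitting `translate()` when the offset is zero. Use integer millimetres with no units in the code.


translate([289, 137, 0]) cube([3020, 270, 22]);
translate([289, 263, 22]) cube([3020, 18, 338]);
translate([289, 137, 360]) cube([3020, 270, 22]);


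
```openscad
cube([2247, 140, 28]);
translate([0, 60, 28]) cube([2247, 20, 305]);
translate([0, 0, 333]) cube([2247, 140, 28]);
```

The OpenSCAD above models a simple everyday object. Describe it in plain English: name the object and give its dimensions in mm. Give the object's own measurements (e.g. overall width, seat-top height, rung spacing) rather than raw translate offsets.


An I-beam lying along x, 2247 mm long. Overall section height 361 mm. Two flanges 140 mm wide (y) and 28 mm thick, one on the floor and one at the top; a web 20 mm thick runs between them, centred on the flange width.


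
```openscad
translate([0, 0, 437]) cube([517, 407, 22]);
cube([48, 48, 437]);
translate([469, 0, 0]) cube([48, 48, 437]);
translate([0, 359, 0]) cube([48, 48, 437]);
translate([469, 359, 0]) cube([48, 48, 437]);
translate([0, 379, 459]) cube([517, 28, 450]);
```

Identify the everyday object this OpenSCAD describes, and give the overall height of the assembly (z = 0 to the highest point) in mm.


A chair. The overall height is 909 mm.

A slab on four corner posts with a tall panel at the back — a chair. The seat slab sits at z = 437 with thickness 22, and the 450 mm backrest starts at the seat top, so the overall height is 437 + 22 + 450 = 909 mm.


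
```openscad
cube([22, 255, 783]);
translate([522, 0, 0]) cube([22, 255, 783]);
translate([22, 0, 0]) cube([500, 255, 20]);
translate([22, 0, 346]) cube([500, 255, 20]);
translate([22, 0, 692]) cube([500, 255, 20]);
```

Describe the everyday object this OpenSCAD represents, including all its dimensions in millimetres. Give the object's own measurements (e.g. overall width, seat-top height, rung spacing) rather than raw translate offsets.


An open bookshelf. Two side panels, each 22 mm thick, 255 mm deep and 783 mm tall, stand 544 mm apart (outside-to-outside). Between them sit 3 shelves, each 20 mm thick and 255 mm deep, spanning the full gap between the sides. The bottom shelf rests on the floor (its underside at z = 0) and the clear gap between one shelf's top and the next shelf's underside is 326 mm.


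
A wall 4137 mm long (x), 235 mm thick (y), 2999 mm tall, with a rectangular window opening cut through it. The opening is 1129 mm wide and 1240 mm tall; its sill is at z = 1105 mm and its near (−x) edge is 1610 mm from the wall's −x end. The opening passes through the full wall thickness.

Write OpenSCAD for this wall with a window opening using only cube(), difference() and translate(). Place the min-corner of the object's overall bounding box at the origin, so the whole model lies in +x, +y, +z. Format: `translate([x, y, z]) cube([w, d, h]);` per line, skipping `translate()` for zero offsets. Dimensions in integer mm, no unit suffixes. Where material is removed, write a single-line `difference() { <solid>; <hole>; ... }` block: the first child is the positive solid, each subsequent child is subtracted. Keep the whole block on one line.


difference() { cube([4137, 235, 2999]); translate([1610, 0, 1105]) cube([1129, 235, 1240]); }


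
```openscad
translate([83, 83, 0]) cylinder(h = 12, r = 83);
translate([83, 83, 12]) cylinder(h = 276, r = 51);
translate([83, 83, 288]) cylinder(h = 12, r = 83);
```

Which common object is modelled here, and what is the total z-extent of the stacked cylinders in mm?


A spool. The overall height is 300 mm.

Three coaxial cylinders, large–small–large — a spool. Two 12 mm flanges and a 276 mm core give 12 + 276 + 12 = 300 mm.


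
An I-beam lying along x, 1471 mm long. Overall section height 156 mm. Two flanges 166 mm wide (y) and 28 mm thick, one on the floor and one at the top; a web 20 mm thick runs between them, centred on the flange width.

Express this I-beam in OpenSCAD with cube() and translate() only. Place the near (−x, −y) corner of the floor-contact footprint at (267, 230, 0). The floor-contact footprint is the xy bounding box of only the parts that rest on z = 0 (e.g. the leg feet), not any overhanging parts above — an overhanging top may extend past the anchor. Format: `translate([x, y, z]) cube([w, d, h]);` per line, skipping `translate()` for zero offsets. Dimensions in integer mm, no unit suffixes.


translate([267, 230, 0]) cube([1471, 166, 28]);
translate([267, 303, 28]) cube([1471, 20, 100]);
translate([267, 230, 128]) cube([1471, 166, 28]);


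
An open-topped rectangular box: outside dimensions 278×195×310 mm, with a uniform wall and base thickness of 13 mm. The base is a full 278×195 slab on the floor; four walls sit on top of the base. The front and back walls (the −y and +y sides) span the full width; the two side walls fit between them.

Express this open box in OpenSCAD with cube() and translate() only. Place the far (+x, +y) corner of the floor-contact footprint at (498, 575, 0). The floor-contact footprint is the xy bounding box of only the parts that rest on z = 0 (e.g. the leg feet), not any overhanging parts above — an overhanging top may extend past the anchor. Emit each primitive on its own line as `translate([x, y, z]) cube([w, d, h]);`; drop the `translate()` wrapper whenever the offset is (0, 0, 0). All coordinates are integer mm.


translate([220, 380, 0]) cube([278, 195, 13]);
translate([220, 380, 13]) cube([278, 13, 297]);
translate([220, 562, 13]) cube([278, 13, 297]);
translate([220, 393, 13]) cube([13, 169, 297]);
translate([485, 393, 13]) cube([13, 169, 297]);


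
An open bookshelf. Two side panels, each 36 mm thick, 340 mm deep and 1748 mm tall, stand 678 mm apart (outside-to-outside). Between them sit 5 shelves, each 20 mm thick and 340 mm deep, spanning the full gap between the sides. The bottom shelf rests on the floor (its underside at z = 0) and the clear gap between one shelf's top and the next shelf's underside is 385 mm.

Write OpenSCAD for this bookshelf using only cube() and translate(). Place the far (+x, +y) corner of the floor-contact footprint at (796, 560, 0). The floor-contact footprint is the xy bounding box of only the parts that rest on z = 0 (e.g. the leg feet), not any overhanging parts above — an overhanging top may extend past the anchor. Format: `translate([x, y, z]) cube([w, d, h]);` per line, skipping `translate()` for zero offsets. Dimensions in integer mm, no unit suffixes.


translate([118, 220, 0]) cube([36, 340, 1748]);
translate([760, 220, 0]) cube([36, 340, 1748]);
translate([154, 220, 0]) cube([606, 340, 20]);
translate([154, 220, 405]) cube([606, 340, 20]);
translate([154, 220, 810]) cube([606, 340, 20]);
translate([154, 220, 1215]) cube([606, 340, 20]);
translate([154, 220, 1620]) cube([606, 340, 20]);


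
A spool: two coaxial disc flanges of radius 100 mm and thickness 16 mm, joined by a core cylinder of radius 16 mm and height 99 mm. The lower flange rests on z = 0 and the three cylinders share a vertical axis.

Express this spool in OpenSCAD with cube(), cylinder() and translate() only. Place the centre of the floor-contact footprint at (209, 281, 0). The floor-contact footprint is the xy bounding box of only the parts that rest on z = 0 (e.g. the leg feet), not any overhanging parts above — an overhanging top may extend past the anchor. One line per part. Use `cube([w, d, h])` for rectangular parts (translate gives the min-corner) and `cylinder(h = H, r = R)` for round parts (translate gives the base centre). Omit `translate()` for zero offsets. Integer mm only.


translate([209, 281, 0]) cylinder(h = 16, r = 100);
translate([209, 281, 16]) cylinder(h = 99, r = 16);
translate([209, 281, 115]) cylinder(h = 16, r = 100);


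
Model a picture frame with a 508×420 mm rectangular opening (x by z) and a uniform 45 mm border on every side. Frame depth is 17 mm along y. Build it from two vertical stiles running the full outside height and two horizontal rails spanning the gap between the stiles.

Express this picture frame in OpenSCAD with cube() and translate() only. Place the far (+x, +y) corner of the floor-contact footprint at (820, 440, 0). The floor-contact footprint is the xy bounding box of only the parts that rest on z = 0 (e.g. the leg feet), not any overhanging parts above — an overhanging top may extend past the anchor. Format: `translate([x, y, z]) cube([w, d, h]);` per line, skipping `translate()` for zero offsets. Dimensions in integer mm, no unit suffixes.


translate([222, 423, 0]) cube([45, 17, 510]);
translate([775, 423, 0]) cube([45, 17, 510]);
translate([267, 423, 0]) cube([508, 17, 45]);
translate([267, 423, 465]) cube([508, 17, 45]);


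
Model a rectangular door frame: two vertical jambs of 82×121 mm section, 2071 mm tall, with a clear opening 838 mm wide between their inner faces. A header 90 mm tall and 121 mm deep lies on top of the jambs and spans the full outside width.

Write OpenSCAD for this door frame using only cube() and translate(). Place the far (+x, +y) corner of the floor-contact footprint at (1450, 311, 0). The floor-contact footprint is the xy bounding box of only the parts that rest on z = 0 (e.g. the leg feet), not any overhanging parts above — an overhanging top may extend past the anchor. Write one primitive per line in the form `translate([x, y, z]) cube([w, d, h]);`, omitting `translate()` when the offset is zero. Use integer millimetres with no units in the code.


translate([448, 190, 0]) cube([82, 121, 2071]);
translate([1368, 190, 0]) cube([82, 121, 2071]);
translate([448, 190, 2071]) cube([1002, 121, 90]);


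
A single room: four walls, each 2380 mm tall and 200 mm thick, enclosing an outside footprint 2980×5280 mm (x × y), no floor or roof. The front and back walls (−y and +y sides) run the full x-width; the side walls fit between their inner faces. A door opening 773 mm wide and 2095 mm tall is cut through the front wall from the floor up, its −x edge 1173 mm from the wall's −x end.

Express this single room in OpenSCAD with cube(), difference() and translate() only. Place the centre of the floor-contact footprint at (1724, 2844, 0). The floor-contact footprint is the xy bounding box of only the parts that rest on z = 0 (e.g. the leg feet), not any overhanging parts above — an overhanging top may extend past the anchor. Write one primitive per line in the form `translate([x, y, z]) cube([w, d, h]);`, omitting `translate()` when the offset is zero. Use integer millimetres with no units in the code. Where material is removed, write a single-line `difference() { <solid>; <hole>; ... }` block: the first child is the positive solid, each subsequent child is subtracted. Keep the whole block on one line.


difference() { translate([234, 204, 0]) cube([2980, 200, 2380]); translate([1407, 204, 0]) cube([773, 200, 2095]); }
translate([234, 5284, 0]) cube([2980, 200, 2380]);
translate([234, 404, 0]) cube([200, 4880, 2380]);
translate([3014, 404, 0]) cube([200, 4880, 2380]);


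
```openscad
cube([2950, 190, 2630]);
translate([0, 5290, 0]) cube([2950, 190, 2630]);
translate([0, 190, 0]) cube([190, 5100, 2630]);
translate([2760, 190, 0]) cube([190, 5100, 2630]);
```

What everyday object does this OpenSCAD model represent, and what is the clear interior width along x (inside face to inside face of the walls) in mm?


A house (or room) frame. The interior width is 2570 mm.

Four 2630 mm walls enclosing a rectangle with no floor or roof — a room or house frame. Outside width is 2950 mm and wall thickness is 190 mm, so the interior width is 2950 − 2 × 190 = 2570 mm.


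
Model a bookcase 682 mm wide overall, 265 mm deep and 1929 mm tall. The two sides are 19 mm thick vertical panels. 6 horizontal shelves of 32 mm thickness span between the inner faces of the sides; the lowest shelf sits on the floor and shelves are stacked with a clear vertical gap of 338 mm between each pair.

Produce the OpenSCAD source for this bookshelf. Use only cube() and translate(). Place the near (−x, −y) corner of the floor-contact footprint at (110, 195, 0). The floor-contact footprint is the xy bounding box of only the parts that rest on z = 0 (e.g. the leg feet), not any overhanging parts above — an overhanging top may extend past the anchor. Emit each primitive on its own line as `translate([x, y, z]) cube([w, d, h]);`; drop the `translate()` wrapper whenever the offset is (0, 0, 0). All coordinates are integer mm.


translate([110, 195, 0]) cube([19, 265, 1929]);
translate([773, 195, 0]) cube([19, 265, 1929]);
translate([129, 195, 0]) cube([644, 265, 32]);
translate([129, 195, 370]) cube([644, 265, 32]);
translate([129, 195, 740]) cube([644, 265, 32]);
translate([129, 195, 1110]) cube([644, 265, 32]);
translate([129, 195, 1480]) cube([644, 265, 32]);
translate([129, 195, 1850]) cube([644, 265, 32]);


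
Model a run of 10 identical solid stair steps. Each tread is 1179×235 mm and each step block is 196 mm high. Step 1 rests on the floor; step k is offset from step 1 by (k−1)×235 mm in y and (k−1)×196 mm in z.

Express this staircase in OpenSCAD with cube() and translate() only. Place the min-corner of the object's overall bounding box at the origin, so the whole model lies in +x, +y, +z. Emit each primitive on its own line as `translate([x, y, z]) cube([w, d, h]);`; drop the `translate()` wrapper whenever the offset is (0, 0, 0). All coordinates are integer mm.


cube([1179, 235, 196]);
translate([0, 235, 196]) cube([1179, 235, 196]);
translate([0, 470, 392]) cube([1179, 235, 196]);
translate([0, 705, 588]) cube([1179, 235, 196]);
translate([0, 940, 784]) cube([1179, 235, 196]);
translate([0, 1175, 980]) cube([1179, 235, 196]);
translate([0, 1410, 1176]) cube([1179, 235, 196]);
translate([0, 1645, 1372]) cube([1179, 235, 196]);
translate([0, 1880, 1568]) cube([1179, 235, 196]);
translate([0, 2115, 1764]) cube([1179, 235, 196]);


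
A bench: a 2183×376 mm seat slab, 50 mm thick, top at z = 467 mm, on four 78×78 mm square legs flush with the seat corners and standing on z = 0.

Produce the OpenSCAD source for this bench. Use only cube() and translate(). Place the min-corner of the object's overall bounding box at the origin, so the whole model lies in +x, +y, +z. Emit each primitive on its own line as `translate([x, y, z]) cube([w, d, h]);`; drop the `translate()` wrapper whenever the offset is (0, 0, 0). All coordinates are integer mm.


translate([0, 0, 417]) cube([2183, 376, 50]);
cube([78, 78, 417]);
translate([0, 298, 0]) cube([78, 78, 417]);
translate([2105, 0, 0]) cube([78, 78, 417]);
translate([2105, 298, 0]) cube([78, 78, 417]);


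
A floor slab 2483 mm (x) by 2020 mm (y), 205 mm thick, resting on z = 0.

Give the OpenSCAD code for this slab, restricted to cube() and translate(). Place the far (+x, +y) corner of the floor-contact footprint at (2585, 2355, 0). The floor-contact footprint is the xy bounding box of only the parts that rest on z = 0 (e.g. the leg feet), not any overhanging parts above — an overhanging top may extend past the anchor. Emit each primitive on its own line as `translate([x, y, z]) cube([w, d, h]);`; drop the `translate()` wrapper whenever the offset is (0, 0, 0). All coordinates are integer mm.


translate([102, 335, 0]) cube([2483, 2020, 205]);


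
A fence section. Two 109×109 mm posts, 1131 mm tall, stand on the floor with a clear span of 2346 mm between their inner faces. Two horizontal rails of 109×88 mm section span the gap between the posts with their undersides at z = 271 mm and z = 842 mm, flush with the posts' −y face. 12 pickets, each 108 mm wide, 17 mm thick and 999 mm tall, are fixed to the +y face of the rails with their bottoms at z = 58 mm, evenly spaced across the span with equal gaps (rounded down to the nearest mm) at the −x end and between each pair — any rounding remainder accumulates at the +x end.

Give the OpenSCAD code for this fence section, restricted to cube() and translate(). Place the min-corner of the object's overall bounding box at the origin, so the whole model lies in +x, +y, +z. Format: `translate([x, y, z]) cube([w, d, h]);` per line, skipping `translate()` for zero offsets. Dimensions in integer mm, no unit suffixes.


cube([109, 109, 1131]);
translate([2455, 0, 0]) cube([109, 109, 1131]);
translate([109, 0, 271]) cube([2346, 109, 88]);
translate([109, 0, 842]) cube([2346, 109, 88]);
translate([189, 109, 58]) cube([108, 17, 999]);
translate([377, 109, 58]) cube([108, 17, 999]);
translate([565, 109, 58]) cube([108, 17, 999]);
translate([753, 109, 58]) cube([108, 17, 999]);
translate([941, 109, 58]) cube([108, 17, 999]);
translate([1129, 109, 58]) cube([108, 17, 999]);
translate([1317, 109, 58]) cube([108, 17, 999]);
translate([1505, 109, 58]) cube([108, 17, 999]);
translate([1693, 109, 58]) cube([108, 17, 999]);
translate([1881, 109, 58]) cube([108, 17, 999]);
translate([2069, 109, 58]) cube([108, 17, 999]);
translate([2257, 109, 58]) cube([108, 17, 999]);


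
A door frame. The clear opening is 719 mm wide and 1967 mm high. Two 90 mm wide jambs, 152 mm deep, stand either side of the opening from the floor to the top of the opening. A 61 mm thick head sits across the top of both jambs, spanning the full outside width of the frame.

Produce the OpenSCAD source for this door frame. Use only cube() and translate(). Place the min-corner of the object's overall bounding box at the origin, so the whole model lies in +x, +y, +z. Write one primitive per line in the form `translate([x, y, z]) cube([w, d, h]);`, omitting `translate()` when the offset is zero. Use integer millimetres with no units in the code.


cube([90, 152, 1967]);
translate([809, 0, 0]) cube([90, 152, 1967]);
translate([0, 0, 1967]) cube([899, 152, 61]);


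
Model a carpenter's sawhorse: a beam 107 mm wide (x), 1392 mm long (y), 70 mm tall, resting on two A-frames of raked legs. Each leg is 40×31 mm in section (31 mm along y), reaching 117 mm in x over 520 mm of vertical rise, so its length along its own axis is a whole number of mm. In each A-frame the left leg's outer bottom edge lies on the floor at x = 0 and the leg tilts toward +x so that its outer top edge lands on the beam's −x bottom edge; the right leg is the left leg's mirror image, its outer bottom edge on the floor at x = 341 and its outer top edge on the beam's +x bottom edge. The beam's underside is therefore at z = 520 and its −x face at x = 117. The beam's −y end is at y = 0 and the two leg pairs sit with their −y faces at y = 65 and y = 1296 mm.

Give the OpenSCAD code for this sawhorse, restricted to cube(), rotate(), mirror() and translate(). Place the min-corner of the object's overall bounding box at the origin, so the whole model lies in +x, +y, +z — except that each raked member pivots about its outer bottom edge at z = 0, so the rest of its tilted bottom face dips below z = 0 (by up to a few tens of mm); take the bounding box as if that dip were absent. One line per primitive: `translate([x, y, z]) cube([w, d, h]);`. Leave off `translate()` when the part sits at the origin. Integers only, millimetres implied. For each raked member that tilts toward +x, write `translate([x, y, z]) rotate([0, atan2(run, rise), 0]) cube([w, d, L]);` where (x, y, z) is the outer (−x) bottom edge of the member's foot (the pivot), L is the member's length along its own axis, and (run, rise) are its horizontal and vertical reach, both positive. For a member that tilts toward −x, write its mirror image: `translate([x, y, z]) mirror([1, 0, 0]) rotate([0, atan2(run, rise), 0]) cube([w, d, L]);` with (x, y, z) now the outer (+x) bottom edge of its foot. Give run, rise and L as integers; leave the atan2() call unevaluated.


translate([117, 0, 520]) cube([107, 1392, 70]);
translate([0, 65, 0]) rotate([0, atan2(117, 520), 0]) cube([40, 31, 533]);
translate([341, 65, 0]) mirror([1, 0, 0]) rotate([0, atan2(117, 520), 0]) cube([40, 31, 533]);
translate([0, 1296, 0]) rotate([0, atan2(117, 520), 0]) cube([40, 31, 533]);
translate([341, 1296, 0]) mirror([1, 0, 0]) rotate([0, atan2(117, 520), 0]) cube([40, 31, 533]);


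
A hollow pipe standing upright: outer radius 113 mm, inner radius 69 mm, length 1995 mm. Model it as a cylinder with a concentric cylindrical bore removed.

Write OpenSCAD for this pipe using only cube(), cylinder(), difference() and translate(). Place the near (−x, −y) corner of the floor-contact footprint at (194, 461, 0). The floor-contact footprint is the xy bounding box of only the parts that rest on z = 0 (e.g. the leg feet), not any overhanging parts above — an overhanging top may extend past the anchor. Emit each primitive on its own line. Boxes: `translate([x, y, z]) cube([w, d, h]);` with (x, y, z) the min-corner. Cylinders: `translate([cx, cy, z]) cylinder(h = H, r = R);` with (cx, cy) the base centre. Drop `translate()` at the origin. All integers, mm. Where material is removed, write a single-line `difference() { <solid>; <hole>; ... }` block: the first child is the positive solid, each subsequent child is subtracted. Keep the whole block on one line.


difference() { translate([307, 574, 0]) cylinder(h = 1995, r = 113); translate([307, 574, 0]) cylinder(h = 1995, r = 69); }


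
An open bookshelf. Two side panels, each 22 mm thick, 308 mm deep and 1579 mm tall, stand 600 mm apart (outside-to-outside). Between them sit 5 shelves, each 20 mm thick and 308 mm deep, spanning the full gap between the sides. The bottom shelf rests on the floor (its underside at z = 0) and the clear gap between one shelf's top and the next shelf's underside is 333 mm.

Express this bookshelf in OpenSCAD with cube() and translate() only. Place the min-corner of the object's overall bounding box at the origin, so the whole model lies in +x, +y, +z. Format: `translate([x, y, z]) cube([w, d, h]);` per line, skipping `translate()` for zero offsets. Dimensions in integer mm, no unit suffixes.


cube([22, 308, 1579]);
translate([578, 0, 0]) cube([22, 308, 1579]);
translate([22, 0, 0]) cube([556, 308, 20]);
translate([22, 0, 353]) cube([556, 308, 20]);
translate([22, 0, 706]) cube([556, 308, 20]);
translate([22, 0, 1059]) cube([556, 308, 20]);
translate([22, 0, 1412]) cube([556, 308, 20]);


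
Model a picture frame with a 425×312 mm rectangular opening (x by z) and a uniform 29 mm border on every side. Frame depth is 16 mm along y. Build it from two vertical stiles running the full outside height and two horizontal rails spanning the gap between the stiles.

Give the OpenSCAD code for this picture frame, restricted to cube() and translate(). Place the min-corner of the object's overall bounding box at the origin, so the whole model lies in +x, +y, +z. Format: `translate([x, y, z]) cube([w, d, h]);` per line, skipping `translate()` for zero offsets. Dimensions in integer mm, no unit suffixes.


cube([29, 16, 370]);
translate([454, 0, 0]) cube([29, 16, 370]);
translate([29, 0, 0]) cube([425, 16, 29]);
translate([29, 0, 341]) cube([425, 16, 29]);


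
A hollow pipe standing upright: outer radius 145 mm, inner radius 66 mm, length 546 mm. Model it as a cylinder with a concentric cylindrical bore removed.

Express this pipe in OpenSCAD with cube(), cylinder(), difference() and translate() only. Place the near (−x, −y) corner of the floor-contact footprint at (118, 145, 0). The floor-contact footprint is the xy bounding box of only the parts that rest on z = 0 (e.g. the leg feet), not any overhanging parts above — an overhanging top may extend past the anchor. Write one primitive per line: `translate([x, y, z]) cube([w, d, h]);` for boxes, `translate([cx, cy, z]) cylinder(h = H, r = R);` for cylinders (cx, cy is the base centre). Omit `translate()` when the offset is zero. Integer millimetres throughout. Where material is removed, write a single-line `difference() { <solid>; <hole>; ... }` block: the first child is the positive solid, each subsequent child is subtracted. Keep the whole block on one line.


difference() { translate([263, 290, 0]) cylinder(h = 546, r = 145); translate([263, 290, 0]) cylinder(h = 546, r = 66); }


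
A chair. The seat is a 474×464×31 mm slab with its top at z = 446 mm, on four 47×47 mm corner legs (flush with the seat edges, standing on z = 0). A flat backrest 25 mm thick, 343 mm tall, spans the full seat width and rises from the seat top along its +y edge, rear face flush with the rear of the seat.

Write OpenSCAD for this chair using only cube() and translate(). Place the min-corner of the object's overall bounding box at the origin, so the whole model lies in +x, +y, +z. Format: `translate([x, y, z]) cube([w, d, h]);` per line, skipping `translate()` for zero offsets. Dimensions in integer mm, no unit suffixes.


translate([0, 0, 415]) cube([474, 464, 31]);
cube([47, 47, 415]);
translate([427, 0, 0]) cube([47, 47, 415]);
translate([0, 417, 0]) cube([47, 47, 415]);
translate([427, 417, 0]) cube([47, 47, 415]);
translate([0, 439, 446]) cube([474, 25, 343]);


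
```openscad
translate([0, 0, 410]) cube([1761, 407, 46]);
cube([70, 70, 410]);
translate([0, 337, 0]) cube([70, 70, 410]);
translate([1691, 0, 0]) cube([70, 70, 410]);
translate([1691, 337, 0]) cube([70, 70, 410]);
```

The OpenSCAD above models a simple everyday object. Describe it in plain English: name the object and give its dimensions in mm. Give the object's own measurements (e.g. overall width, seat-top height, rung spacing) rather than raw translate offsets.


A bench: a 1761×407 mm seat slab, 46 mm thick, top at z = 456 mm, on four 70×70 mm square legs flush with the seat corners and standing on z = 0.


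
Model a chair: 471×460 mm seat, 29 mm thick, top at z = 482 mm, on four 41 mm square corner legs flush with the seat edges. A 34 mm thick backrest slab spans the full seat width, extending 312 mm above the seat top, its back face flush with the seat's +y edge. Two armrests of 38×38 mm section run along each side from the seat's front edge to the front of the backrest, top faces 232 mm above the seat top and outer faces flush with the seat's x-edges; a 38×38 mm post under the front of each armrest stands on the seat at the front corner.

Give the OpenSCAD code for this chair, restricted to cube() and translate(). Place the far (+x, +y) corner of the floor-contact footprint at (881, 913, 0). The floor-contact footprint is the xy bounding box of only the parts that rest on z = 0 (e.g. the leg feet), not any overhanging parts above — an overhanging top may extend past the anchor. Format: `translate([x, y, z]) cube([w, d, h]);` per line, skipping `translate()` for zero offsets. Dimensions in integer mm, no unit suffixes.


translate([410, 453, 453]) cube([471, 460, 29]);
translate([410, 453, 0]) cube([41, 41, 453]);
translate([840, 453, 0]) cube([41, 41, 453]);
translate([410, 872, 0]) cube([41, 41, 453]);
translate([840, 872, 0]) cube([41, 41, 453]);
translate([410, 879, 482]) cube([471, 34, 312]);
translate([410, 453, 676]) cube([38, 426, 38]);
translate([843, 453, 676]) cube([38, 426, 38]);
translate([410, 453, 482]) cube([38, 38, 194]);
translate([843, 453, 482]) cube([38, 38, 194]);


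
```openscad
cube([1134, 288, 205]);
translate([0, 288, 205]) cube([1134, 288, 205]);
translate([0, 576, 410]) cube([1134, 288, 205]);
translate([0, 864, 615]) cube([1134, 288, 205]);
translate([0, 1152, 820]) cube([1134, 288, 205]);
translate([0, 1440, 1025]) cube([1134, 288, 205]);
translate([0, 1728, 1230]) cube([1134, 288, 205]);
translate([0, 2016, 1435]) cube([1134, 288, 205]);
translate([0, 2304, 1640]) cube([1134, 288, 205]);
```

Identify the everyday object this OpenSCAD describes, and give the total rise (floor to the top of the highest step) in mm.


A staircase. The total rise is 1845 mm.

9 identical blocks, each offset up and back from the previous — a staircase. Each step is 205 mm tall and there are 9 of them, so the total rise is 9 × 205 = 1845 mm.


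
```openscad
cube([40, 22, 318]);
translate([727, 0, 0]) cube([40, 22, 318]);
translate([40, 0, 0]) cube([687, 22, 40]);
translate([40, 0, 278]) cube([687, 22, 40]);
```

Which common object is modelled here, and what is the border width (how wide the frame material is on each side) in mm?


A picture frame. The border width is 40 mm.

Four thin pieces enclosing a rectangular opening — a picture frame. The two full-height stiles are 318 mm tall; the top rail sits at z = 278 and is 40 mm tall, so the border above the opening is 318 − 278 = 40 mm, matching the stile x-width.


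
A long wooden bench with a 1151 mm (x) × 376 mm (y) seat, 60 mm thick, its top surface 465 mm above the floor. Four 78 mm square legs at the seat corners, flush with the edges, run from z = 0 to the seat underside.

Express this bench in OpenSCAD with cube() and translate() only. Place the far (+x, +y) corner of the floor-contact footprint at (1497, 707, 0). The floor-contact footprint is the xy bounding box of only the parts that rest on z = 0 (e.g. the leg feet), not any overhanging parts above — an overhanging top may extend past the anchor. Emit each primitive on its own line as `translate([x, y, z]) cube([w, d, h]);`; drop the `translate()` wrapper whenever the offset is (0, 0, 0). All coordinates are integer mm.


translate([346, 331, 405]) cube([1151, 376, 60]);
translate([346, 331, 0]) cube([78, 78, 405]);
translate([346, 629, 0]) cube([78, 78, 405]);
translate([1419, 331, 0]) cube([78, 78, 405]);
translate([1419, 629, 0]) cube([78, 78, 405]);
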